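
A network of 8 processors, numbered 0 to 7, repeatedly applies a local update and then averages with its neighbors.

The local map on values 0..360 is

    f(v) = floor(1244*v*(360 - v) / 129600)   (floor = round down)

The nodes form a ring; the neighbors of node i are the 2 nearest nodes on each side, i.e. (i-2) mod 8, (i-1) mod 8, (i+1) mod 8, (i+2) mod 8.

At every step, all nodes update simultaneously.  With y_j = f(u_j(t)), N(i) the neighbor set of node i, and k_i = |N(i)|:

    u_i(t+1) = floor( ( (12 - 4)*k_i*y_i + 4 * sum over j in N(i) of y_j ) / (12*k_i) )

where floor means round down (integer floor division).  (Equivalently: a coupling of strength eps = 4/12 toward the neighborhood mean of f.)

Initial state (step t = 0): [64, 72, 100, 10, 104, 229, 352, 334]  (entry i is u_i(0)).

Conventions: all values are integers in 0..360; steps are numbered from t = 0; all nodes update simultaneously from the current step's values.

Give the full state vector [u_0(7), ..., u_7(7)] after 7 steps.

Simulating step by step:
t=0: [64, 72, 100, 10, 104, 229, 352, 334]
t=1: [167, 178, 221, 104, 219, 224, 85, 113]
t=2: [297, 300, 293, 269, 286, 281, 246, 272]
t=3: [190, 183, 191, 220, 210, 219, 248, 222]
t=4: [304, 307, 307, 298, 298, 293, 277, 294]
t=5: [168, 160, 160, 174, 179, 188, 206, 184]
t=6: [308, 307, 307, 309, 309, 309, 305, 309]
t=7: [154, 154, 154, 151, 152, 151, 157, 152]

Answer: [154, 154, 154, 151, 152, 151, 157, 152]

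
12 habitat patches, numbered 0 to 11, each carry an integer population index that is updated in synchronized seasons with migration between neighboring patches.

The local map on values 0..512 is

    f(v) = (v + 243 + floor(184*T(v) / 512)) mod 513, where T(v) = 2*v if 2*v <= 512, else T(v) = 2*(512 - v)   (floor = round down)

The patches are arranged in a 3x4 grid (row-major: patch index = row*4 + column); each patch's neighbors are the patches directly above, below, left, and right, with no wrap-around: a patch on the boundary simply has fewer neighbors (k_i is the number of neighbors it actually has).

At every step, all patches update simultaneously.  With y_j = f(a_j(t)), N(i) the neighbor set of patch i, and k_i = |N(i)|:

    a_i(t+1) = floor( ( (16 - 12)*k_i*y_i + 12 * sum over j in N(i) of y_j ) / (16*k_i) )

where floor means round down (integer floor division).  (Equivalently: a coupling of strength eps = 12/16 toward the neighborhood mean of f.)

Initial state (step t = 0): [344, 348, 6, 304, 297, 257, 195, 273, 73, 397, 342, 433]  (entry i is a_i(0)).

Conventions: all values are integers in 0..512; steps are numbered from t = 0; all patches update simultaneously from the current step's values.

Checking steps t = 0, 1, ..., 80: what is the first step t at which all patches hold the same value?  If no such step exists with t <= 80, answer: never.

Answer: 16
Key observation: Synchronization is absorbing here: once all patches are equal they stay equal, and step 16 is the first all-equal step.

Derivation:
t=0: [344, 348, 6, 304, 297, 257, 195, 273, 73, 397, 342, 433]  (not all equal)
t=1: [189, 203, 174, 205, 228, 164, 164, 160, 238, 235, 171, 192]  (not all equal)
t=2: [88, 43, 50, 33, 81, 67, 15, 39, 130, 76, 56, 25]  (not all equal)
t=3: [360, 349, 302, 314, 400, 340, 317, 290, 399, 384, 316, 314]  (not all equal)
t=4: [202, 192, 187, 181, 203, 198, 185, 184, 208, 198, 191, 183]  (not all equal)
t=5: [71, 64, 49, 46, 78, 65, 53, 44, 77, 71, 54, 50]  (not all equal)
t=6: [365, 349, 334, 322, 367, 356, 333, 325, 372, 357, 340, 326]  (not all equal)
t=7: [198, 196, 191, 189, 200, 196, 192, 189, 200, 197, 192, 190]  (not all equal)
t=8: [69, 65, 59, 55, 70, 66, 59, 56, 71, 66, 61, 56]  (not all equal)
t=9: [359, 353, 344, 340, 361, 354, 345, 339, 360, 356, 346, 342]  (not all equal)
t=10: [198, 196, 194, 193, 198, 197, 194, 193, 198, 197, 195, 194]  (not all equal)
t=11: [68, 66, 63, 61, 69, 67, 63, 62, 69, 67, 64, 63]  (not all equal)
t=12: [358, 356, 351, 349, 359, 356, 352, 349, 359, 357, 353, 351]  (not all equal)
t=13: [198, 197, 196, 196, 198, 197, 196, 196, 198, 197, 197, 196]  (not all equal)
t=14: [69, 68, 66, 66, 69, 68, 66, 66, 69, 68, 67, 66]  (not all equal)
t=15: [360, 358, 356, 356, 360, 358, 356, 356, 360, 359, 357, 356]  (not all equal)
t=16: [198, 198, 198, 198, 198, 198, 198, 198, 198, 198, 198, 198]  (all equal)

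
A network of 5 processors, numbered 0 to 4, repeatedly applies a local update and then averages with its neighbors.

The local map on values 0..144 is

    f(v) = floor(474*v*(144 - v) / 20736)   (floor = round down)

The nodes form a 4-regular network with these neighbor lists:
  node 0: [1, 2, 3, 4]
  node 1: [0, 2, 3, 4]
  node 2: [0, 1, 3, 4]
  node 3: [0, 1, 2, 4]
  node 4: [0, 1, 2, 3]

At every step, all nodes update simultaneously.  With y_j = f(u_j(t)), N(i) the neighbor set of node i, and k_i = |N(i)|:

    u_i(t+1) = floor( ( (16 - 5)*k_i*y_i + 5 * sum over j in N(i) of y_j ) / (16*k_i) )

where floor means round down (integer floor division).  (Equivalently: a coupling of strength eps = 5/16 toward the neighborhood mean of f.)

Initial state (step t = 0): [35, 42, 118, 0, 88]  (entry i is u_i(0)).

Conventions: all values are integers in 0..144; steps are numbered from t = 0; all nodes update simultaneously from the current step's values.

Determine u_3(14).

Simulating step by step:
t=0: [35, 42, 118, 0, 88]
t=1: [81, 87, 71, 28, 96]
t=2: [111, 109, 113, 86, 105]
t=3: [86, 88, 84, 105, 92]
t=4: [111, 110, 112, 99, 108]
t=5: [84, 86, 83, 95, 87]
t=6: [114, 113, 114, 108, 112]
t=7: [79, 80, 79, 85, 81]
t=8: [116, 116, 116, 114, 116]
t=9: [74, 74, 74, 76, 74]
t=10: [118, 118, 118, 118, 118]
t=11: [70, 70, 70, 70, 70]
t=12: [118, 118, 118, 118, 118]
t=13: [70, 70, 70, 70, 70]
t=14: [118, 118, 118, 118, 118]

Answer: u_3(14) = 118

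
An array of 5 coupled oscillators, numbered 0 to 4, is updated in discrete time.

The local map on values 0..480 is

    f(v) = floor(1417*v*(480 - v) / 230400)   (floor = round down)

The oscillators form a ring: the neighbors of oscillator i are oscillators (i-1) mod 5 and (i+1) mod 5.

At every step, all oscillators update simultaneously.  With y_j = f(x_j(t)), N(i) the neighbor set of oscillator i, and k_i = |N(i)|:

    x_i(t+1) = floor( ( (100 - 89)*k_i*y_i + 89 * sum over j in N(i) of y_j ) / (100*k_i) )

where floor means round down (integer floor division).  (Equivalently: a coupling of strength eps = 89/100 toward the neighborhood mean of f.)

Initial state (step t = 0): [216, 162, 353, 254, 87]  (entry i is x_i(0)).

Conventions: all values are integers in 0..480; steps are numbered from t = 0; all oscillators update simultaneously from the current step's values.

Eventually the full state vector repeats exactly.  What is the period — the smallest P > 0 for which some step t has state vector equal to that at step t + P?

Simulating step by step:
t=0: [216, 162, 353, 254, 87]
t=1: [272, 312, 327, 254, 335]
t=2: [314, 326, 334, 308, 344]
t=3: [299, 309, 314, 296, 318]
t=4: [321, 325, 328, 319, 331]
t=5: [306, 309, 311, 305, 312]
t=6: [323, 324, 325, 323, 326]
t=7: [309, 310, 310, 308, 310]
t=8: [324, 324, 324, 324, 324]
t=9: [310, 310, 310, 310, 310]
t=10: [324, 324, 324, 324, 324]

Answer: 2
Key observation: The state at step 8, [324, 324, 324, 324, 324], reappears at step 10 — and no state repeats earlier — so the cycle the system enters has period 2.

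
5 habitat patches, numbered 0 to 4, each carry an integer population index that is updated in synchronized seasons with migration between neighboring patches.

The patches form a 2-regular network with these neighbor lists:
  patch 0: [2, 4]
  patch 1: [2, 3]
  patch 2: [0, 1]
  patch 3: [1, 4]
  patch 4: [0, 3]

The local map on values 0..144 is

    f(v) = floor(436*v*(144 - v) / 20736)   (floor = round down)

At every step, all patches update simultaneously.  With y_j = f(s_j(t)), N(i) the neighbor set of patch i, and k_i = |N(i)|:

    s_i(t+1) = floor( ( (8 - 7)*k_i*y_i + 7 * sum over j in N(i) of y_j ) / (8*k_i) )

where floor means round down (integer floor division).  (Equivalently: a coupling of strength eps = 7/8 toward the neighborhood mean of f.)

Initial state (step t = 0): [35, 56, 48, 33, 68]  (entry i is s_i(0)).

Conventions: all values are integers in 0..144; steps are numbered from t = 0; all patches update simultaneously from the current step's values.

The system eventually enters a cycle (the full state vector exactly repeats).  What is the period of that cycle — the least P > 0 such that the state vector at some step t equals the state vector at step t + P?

Answer: 2
Key observation: The state at step 6, [98, 98, 98, 98, 98], reappears at step 8 — and no state repeats earlier — so the cycle the system enters has period 2.

Derivation:
t=0: [35, 56, 48, 33, 68]
t=1: [99, 88, 92, 101, 82]
t=2: [101, 96, 98, 102, 93]
t=3: [95, 92, 93, 96, 91]
t=4: [99, 97, 98, 99, 97]
t=5: [94, 93, 94, 94, 93]
t=6: [98, 98, 98, 98, 98]
t=7: [94, 94, 94, 94, 94]
t=8: [98, 98, 98, 98, 98]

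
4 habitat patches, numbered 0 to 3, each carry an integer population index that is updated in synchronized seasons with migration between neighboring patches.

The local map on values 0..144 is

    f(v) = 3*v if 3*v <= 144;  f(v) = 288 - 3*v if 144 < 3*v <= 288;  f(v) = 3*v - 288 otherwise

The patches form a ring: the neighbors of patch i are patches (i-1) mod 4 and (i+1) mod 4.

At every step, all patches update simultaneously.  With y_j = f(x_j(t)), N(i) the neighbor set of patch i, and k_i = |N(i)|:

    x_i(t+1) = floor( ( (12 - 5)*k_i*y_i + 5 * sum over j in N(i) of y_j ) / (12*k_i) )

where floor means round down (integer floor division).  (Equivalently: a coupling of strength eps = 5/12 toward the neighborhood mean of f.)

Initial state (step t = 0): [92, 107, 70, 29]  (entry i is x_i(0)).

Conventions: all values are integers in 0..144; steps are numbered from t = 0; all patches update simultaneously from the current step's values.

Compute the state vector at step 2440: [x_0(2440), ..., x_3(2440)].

Simulating step by step:
t=0: [92, 107, 70, 29]
t=1: [32, 38, 70, 69]
t=2: [96, 102, 86, 83]
t=3: [11, 16, 29, 29]
t=4: [47, 53, 78, 75]
t=5: [122, 115, 71, 77]
t=6: [69, 65, 67, 65]
t=7: [86, 89, 89, 89]
t=8: [26, 22, 21, 22]
t=9: [73, 67, 64, 67]
t=10: [76, 85, 92, 85]
t=11: [48, 34, 20, 34]
t=12: [126, 102, 77, 102]
t=13: [60, 41, 40, 41]
t=14: [114, 119, 121, 119]
t=15: [60, 67, 72, 67]
t=16: [99, 88, 78, 88]
t=17: [15, 27, 41, 27]
t=18: [60, 82, 105, 82]
t=19: [80, 52, 33, 52]
t=20: [83, 107, 112, 107]
t=21: [36, 37, 41, 37]
t=22: [109, 112, 118, 112]
t=23: [42, 49, 58, 49]
t=24: [132, 132, 125, 132]
t=25: [108, 103, 95, 103]
t=26: [29, 20, 10, 20]
t=27: [75, 59, 42, 59]
t=28: [83, 104, 119, 104]
t=29: [32, 36, 50, 36]
t=30: [101, 111, 125, 111]
t=31: [27, 47, 69, 47]
t=32: [106, 116, 106, 116]
t=33: [42, 47, 42, 47]
t=34: [132, 134, 132, 134]
t=35: [110, 111, 110, 111]
t=36: [43, 43, 43, 43]
t=37: [129, 129, 129, 129]
t=38: [99, 99, 99, 99]
t=39: [9, 9, 9, 9]
t=40: [27, 27, 27, 27]
t=41: [81, 81, 81, 81]
t=42: [45, 45, 45, 45]
t=43: [135, 135, 135, 135]
t=44: [117, 117, 117, 117]
t=45: [63, 63, 63, 63]
t=46: [99, 99, 99, 99]

Answer: [27, 27, 27, 27]
Key observation: The state at step 38, [99, 99, 99, 99], reappears at step 46: the system is in a cycle of period 8 from step 38 on.  Therefore the state at step 2440 equals the state at step 38 + ((2440 - 38) mod 8) = 40, which is [27, 27, 27, 27].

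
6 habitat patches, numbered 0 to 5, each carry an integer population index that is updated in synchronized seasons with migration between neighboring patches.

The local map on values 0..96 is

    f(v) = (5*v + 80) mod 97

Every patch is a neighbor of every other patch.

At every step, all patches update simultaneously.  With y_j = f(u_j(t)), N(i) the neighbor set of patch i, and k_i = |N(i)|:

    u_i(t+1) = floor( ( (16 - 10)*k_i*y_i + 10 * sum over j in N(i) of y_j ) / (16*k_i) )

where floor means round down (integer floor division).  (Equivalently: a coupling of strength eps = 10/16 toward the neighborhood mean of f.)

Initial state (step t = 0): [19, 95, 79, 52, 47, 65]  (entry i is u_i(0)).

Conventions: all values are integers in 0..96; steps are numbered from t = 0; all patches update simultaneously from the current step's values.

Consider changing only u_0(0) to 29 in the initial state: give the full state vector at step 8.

Answer: [67, 47, 58, 64, 64, 62]
Key observation: This trace re-runs the system from the modified initial state.

Derivation:
t=0: [29, 95, 79, 52, 47, 65]
t=1: [42, 52, 56, 47, 40, 39]
t=2: [74, 62, 67, 56, 72, 70]
t=3: [47, 32, 38, 49, 44, 42]
t=4: [41, 47, 54, 44, 37, 59]
t=5: [65, 48, 57, 44, 60, 63]
t=6: [32, 35, 46, 30, 50, 29]
t=7: [40, 44, 33, 38, 38, 36]
t=8: [67, 47, 58, 64, 64, 62]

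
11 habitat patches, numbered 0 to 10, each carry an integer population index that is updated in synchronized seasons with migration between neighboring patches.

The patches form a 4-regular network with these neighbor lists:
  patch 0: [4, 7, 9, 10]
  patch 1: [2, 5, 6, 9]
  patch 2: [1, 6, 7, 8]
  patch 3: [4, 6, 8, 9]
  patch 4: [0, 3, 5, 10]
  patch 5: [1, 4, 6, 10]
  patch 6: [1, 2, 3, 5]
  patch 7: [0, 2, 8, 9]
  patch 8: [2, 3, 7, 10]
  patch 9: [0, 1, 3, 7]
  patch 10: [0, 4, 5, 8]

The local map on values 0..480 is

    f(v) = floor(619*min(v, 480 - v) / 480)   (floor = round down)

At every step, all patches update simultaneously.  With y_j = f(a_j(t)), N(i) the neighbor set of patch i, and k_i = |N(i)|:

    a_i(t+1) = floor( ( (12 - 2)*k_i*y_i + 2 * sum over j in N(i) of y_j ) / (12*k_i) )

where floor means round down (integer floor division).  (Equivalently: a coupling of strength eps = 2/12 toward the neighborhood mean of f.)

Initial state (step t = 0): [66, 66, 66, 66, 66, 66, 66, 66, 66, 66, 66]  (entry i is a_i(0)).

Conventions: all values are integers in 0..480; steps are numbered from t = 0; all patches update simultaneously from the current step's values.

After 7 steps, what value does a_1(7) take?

Simulating step by step:
t=0: [66, 66, 66, 66, 66, 66, 66, 66, 66, 66, 66]
t=1: [85, 85, 85, 85, 85, 85, 85, 85, 85, 85, 85]
t=2: [109, 109, 109, 109, 109, 109, 109, 109, 109, 109, 109]
t=3: [140, 140, 140, 140, 140, 140, 140, 140, 140, 140, 140]
t=4: [180, 180, 180, 180, 180, 180, 180, 180, 180, 180, 180]
t=5: [232, 232, 232, 232, 232, 232, 232, 232, 232, 232, 232]
t=6: [299, 299, 299, 299, 299, 299, 299, 299, 299, 299, 299]
t=7: [233, 233, 233, 233, 233, 233, 233, 233, 233, 233, 233]

Answer: a_1(7) = 233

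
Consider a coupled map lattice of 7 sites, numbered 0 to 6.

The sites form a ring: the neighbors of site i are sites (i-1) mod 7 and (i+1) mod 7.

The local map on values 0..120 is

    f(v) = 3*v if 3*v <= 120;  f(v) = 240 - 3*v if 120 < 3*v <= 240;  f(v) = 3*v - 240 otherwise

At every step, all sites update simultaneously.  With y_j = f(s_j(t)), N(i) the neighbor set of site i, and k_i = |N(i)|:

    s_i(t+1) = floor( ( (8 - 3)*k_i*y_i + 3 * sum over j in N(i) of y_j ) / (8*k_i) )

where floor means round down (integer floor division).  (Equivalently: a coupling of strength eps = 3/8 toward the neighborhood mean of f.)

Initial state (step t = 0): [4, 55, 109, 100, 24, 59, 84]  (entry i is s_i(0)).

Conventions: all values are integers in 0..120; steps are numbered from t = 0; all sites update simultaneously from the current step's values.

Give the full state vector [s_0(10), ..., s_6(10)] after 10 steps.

Simulating step by step:
t=0: [4, 55, 109, 100, 24, 59, 84]
t=1: [23, 65, 79, 67, 68, 55, 21]
t=2: [63, 41, 17, 31, 43, 65, 66]
t=3: [61, 92, 71, 88, 95, 56, 44]
t=4: [62, 38, 28, 28, 46, 73, 91]
t=5: [61, 97, 89, 87, 83, 38, 34]
t=6: [64, 47, 30, 19, 30, 92, 95]
t=7: [57, 87, 85, 69, 73, 47, 43]
t=8: [67, 28, 19, 27, 37, 86, 100]
t=9: [51, 70, 66, 82, 87, 43, 48]
t=10: [78, 42, 33, 15, 35, 91, 97]

Answer: [78, 42, 33, 15, 35, 91, 97]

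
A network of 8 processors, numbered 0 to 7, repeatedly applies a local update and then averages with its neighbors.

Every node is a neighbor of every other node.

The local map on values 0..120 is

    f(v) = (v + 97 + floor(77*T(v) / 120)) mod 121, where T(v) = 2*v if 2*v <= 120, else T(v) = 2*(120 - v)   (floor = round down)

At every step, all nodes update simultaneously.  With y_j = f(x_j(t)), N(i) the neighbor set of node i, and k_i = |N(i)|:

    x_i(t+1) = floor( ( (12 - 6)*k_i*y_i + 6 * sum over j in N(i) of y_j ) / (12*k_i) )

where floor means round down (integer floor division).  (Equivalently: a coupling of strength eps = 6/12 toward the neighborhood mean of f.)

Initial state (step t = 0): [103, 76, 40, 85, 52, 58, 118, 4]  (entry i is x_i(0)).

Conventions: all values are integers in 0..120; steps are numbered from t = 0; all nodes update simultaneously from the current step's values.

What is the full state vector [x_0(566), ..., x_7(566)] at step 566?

Simulating step by step:
t=0: [103, 76, 40, 85, 52, 58, 118, 4]
t=1: [98, 102, 84, 101, 96, 102, 97, 101]
t=2: [102, 101, 103, 101, 102, 101, 102, 101]
t=3: [100, 100, 100, 100, 100, 100, 100, 100]
t=4: [101, 101, 101, 101, 101, 101, 101, 101]
t=5: [101, 101, 101, 101, 101, 101, 101, 101]

Answer: [101, 101, 101, 101, 101, 101, 101, 101]
Key observation: The state at step 4, [101, 101, 101, 101, 101, 101, 101, 101], reappears at step 5: the system is in a cycle of period 1 from step 4 on.  Therefore the state at step 566 equals the state at step 4 + ((566 - 4) mod 1) = 4, which is [101, 101, 101, 101, 101, 101, 101, 101].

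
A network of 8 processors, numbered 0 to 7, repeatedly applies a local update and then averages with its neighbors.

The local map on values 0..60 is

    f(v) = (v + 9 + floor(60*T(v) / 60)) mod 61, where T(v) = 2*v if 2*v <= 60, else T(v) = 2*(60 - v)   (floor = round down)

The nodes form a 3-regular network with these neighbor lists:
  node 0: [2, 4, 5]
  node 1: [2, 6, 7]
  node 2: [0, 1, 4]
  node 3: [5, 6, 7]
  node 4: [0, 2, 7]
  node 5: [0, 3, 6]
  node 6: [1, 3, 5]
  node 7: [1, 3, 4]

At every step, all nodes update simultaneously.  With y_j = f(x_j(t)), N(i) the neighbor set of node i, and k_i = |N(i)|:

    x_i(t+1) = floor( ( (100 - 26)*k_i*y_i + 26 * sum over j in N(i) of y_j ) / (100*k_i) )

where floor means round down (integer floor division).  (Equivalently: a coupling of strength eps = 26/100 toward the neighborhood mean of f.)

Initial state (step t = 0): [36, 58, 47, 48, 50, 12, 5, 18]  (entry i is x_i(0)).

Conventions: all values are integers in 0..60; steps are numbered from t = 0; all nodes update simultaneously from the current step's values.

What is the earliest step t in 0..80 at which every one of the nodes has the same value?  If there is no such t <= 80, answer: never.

Answer: 14
Key observation: Synchronization is absorbing here: once all nodes are equal they stay equal, and step 14 is the first all-equal step.

Derivation:
t=0: [36, 58, 47, 48, 50, 12, 5, 18]  (not all equal)
t=1: [30, 11, 20, 20, 18, 39, 24, 5]  (not all equal)
t=2: [31, 35, 13, 12, 7, 27, 21, 22]  (not all equal)
t=3: [36, 30, 44, 37, 30, 29, 17, 19]  (not all equal)
t=4: [32, 35, 27, 31, 33, 36, 53, 12]  (not all equal)
t=5: [34, 32, 30, 35, 35, 31, 19, 42]  (not all equal)
t=6: [34, 32, 37, 30, 32, 33, 12, 28]  (not all equal)
t=7: [34, 36, 32, 37, 35, 36, 42, 33]  (not all equal)
t=8: [33, 32, 35, 31, 33, 31, 27, 34]  (not all equal)
t=9: [35, 34, 33, 36, 34, 36, 30, 34]  (not all equal)
t=10: [33, 34, 34, 32, 34, 32, 36, 33]  (not all equal)
t=11: [34, 33, 34, 35, 34, 35, 32, 34]  (not all equal)
t=12: [33, 34, 34, 33, 34, 33, 35, 34]  (not all equal)
t=13: [34, 33, 34, 34, 34, 34, 33, 34]  (not all equal)
t=14: [34, 34, 34, 34, 34, 34, 34, 34]  (all equal)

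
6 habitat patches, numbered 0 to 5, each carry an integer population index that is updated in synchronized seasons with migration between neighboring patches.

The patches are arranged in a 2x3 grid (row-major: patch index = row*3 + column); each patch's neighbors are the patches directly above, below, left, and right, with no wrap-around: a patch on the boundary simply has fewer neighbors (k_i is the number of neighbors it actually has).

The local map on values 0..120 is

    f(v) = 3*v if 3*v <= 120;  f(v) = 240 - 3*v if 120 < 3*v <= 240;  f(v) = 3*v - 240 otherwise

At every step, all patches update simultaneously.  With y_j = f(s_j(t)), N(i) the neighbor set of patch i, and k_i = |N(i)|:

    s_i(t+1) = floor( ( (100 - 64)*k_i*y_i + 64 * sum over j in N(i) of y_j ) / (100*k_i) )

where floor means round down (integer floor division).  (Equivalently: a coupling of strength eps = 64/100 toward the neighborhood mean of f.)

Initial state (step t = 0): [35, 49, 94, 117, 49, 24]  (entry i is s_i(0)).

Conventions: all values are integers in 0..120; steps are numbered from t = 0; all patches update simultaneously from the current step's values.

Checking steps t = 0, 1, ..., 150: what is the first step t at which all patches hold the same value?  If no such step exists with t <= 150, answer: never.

Answer: 25
Key observation: Synchronization is absorbing here: once all patches are equal they stay equal, and step 25 is the first all-equal step.

Derivation:
t=0: [35, 49, 94, 117, 49, 24]  (not all equal)
t=1: [103, 84, 67, 103, 92, 69]  (not all equal)
t=2: [50, 35, 28, 58, 37, 35]  (not all equal)
t=3: [87, 98, 97, 88, 98, 100]  (not all equal)
t=4: [32, 46, 54, 32, 48, 55]  (not all equal)
t=5: [97, 94, 84, 96, 92, 82]  (not all equal)
t=6: [47, 36, 19, 45, 33, 17]  (not all equal)
t=7: [103, 93, 71, 101, 91, 68]  (not all equal)
t=8: [57, 41, 33, 55, 41, 32]  (not all equal)
t=9: [86, 102, 103, 86, 103, 103]  (not all equal)
t=10: [33, 57, 68, 34, 57, 69]  (not all equal)
t=11: [90, 68, 45, 90, 68, 45]  (not all equal)
t=12: [31, 49, 82, 31, 49, 82]  (not all equal)
t=13: [93, 74, 33, 93, 74, 33]  (not all equal)
t=14: [32, 39, 73, 32, 39, 73]  (not all equal)
t=15: [102, 92, 51, 102, 92, 51]  (not all equal)
t=16: [56, 53, 70, 56, 53, 70]  (not all equal)
t=17: [74, 68, 46, 74, 68, 46]  (not all equal)
t=18: [23, 46, 80, 23, 46, 80]  (not all equal)
t=19: [79, 73, 32, 79, 73, 32]  (not all equal)
t=20: [8, 33, 72, 8, 33, 72]  (not all equal)
t=21: [48, 67, 48, 48, 67, 48]  (not all equal)
t=22: [77, 63, 77, 77, 63, 77]  (not all equal)
t=23: [22, 33, 22, 22, 33, 22]  (not all equal)
t=24: [76, 84, 76, 76, 84, 76]  (not all equal)
t=25: [12, 12, 12, 12, 12, 12]  (all equal)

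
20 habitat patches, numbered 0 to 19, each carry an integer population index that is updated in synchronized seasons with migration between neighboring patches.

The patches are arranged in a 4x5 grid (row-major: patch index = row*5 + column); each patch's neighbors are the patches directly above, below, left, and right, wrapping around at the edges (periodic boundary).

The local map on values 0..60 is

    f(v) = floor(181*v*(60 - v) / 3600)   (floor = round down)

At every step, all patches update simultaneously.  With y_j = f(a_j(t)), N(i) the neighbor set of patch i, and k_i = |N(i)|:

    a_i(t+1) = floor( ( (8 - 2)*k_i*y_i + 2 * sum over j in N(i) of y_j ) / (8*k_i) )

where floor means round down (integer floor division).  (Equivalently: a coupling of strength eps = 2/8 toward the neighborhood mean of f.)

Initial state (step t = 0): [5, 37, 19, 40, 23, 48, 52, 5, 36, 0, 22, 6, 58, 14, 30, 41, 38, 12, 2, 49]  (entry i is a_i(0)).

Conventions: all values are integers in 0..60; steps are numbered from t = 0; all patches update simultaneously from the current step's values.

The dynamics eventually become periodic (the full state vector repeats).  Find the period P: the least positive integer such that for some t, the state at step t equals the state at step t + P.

Answer: 2
Key observation: The state at step 7, [40, 40, 40, 40, 40, 40, 40, 41, 41, 40, 40, 40, 41, 41, 40, 40, 40, 40, 40, 40], reappears at step 9 — and no state repeats earlier — so the cycle the system enters has period 2.

Derivation:
t=0: [5, 37, 19, 40, 23, 48, 52, 5, 36, 0, 22, 6, 58, 14, 30, 41, 38, 12, 2, 49]
t=1: [19, 38, 36, 38, 36, 25, 21, 16, 37, 9, 39, 18, 9, 30, 40, 37, 39, 26, 11, 28]
t=2: [39, 41, 42, 41, 41, 41, 40, 35, 40, 27, 40, 37, 27, 42, 39, 41, 41, 41, 31, 43]
t=3: [40, 39, 38, 39, 39, 39, 40, 42, 40, 42, 40, 41, 43, 39, 40, 39, 39, 39, 43, 37]
t=4: [40, 40, 41, 40, 40, 40, 39, 38, 39, 38, 40, 39, 36, 40, 40, 40, 40, 40, 37, 41]
t=5: [40, 40, 39, 40, 40, 40, 40, 41, 41, 41, 40, 41, 42, 40, 40, 39, 40, 40, 41, 39]
t=6: [40, 40, 40, 39, 40, 39, 39, 39, 39, 39, 40, 39, 38, 39, 40, 40, 40, 39, 39, 40]
t=7: [40, 40, 40, 40, 40, 40, 40, 41, 41, 40, 40, 40, 41, 41, 40, 40, 40, 40, 40, 40]
t=8: [40, 40, 39, 39, 40, 40, 39, 39, 39, 39, 40, 39, 39, 39, 39, 40, 40, 39, 39, 40]
t=9: [40, 40, 40, 40, 40, 40, 40, 41, 41, 40, 40, 40, 41, 41, 40, 40, 40, 40, 40, 40]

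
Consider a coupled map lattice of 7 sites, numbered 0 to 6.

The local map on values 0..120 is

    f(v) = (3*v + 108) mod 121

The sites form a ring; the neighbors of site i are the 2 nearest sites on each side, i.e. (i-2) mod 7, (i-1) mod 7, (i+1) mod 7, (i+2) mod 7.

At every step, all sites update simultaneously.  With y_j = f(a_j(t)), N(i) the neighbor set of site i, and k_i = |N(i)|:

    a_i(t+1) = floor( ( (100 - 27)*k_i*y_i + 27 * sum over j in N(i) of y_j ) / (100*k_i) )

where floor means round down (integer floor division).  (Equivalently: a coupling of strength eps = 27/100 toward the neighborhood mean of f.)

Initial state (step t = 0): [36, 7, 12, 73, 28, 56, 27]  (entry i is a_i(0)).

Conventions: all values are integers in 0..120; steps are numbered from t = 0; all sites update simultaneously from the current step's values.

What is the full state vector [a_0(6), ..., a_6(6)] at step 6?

Answer: [54, 56, 57, 39, 52, 69, 71]

Derivation:
t=0: [36, 7, 12, 73, 28, 56, 27]
t=1: [78, 24, 34, 71, 66, 46, 63]
t=2: [86, 64, 85, 72, 62, 23, 55]
t=3: [11, 50, 13, 71, 49, 52, 34]
t=4: [24, 26, 27, 62, 24, 29, 69]
t=5: [61, 64, 65, 55, 61, 70, 70]
t=6: [54, 56, 57, 39, 52, 69, 71]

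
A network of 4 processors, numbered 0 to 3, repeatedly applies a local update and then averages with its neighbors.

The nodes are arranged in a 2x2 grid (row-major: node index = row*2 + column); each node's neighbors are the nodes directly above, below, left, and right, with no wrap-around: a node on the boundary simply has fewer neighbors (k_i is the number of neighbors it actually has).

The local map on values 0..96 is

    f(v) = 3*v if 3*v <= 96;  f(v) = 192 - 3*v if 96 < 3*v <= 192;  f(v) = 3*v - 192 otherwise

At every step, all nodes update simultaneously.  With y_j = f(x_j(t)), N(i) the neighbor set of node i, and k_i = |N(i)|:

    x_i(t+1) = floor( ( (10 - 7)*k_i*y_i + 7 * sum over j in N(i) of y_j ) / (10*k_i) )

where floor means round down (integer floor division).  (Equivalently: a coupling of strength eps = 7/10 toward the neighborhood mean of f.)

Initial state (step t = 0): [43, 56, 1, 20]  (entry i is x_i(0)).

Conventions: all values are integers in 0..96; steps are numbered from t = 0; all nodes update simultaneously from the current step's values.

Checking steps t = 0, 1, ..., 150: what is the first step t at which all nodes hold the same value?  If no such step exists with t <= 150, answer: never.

Simulating step by step:
t=0: [43, 56, 1, 20]  (not all equal)
t=1: [28, 50, 43, 27]  (not all equal)
t=2: [61, 70, 76, 61]  (not all equal)
t=3: [21, 11, 17, 21]  (not all equal)
t=4: [48, 54, 59, 48]  (not all equal)
t=5: [30, 42, 38, 30]  (not all equal)
t=6: [77, 82, 86, 77]  (not all equal)
t=7: [53, 43, 47, 53]  (not all equal)
t=8: [49, 42, 38, 49]  (not all equal)
t=9: [63, 51, 54, 63]  (not all equal)
t=10: [25, 13, 11, 25]  (not all equal)
t=11: [47, 64, 62, 47]  (not all equal)
t=12: [17, 35, 37, 17]  (not all equal)
t=13: [74, 61, 60, 74]  (not all equal)
t=14: [16, 23, 24, 16]  (not all equal)
t=15: [63, 54, 55, 63]  (not all equal)
t=16: [20, 11, 10, 20]  (not all equal)
t=17: [40, 51, 51, 40]  (not all equal)
t=18: [48, 62, 62, 48]  (not all equal)
t=19: [18, 35, 35, 18]  (not all equal)
t=20: [77, 63, 63, 77]  (not all equal)
t=21: [13, 28, 28, 13]  (not all equal)
t=22: [70, 52, 52, 70]  (not all equal)
t=23: [30, 23, 23, 30]  (not all equal)
t=24: [75, 83, 83, 75]  (not all equal)
t=25: [49, 40, 40, 49]  (not all equal)
t=26: [63, 53, 53, 63]  (not all equal)
t=27: [24, 12, 12, 24]  (not all equal)
t=28: [46, 61, 61, 46]  (not all equal)
t=29: [22, 40, 40, 22]  (not all equal)
t=30: [70, 67, 67, 70]  (not all equal)
t=31: [11, 15, 15, 11]  (not all equal)
t=32: [41, 36, 36, 41]  (not all equal)
t=33: [79, 73, 73, 79]  (not all equal)
t=34: [32, 39, 39, 32]  (not all equal)
t=35: [81, 89, 89, 81]  (not all equal)
t=36: [67, 58, 58, 67]  (not all equal)
t=37: [15, 11, 11, 15]  (not all equal)
t=38: [36, 41, 41, 36]  (not all equal)
t=39: [73, 79, 79, 73]  (not all equal)
t=40: [39, 32, 32, 39]  (not all equal)
t=41: [89, 81, 81, 89]  (not all equal)
t=42: [58, 67, 67, 58]  (not all equal)
t=43: [11, 15, 15, 11]  (not all equal)

Answer: never
Key observation: The state at step 31 reappears at step 43 — the system is in a cycle of period 12 from step 31 on.  No step 0..43 is synchronized, and the cycle repeats forever, so no step up to 150 (or ever) has all nodes equal.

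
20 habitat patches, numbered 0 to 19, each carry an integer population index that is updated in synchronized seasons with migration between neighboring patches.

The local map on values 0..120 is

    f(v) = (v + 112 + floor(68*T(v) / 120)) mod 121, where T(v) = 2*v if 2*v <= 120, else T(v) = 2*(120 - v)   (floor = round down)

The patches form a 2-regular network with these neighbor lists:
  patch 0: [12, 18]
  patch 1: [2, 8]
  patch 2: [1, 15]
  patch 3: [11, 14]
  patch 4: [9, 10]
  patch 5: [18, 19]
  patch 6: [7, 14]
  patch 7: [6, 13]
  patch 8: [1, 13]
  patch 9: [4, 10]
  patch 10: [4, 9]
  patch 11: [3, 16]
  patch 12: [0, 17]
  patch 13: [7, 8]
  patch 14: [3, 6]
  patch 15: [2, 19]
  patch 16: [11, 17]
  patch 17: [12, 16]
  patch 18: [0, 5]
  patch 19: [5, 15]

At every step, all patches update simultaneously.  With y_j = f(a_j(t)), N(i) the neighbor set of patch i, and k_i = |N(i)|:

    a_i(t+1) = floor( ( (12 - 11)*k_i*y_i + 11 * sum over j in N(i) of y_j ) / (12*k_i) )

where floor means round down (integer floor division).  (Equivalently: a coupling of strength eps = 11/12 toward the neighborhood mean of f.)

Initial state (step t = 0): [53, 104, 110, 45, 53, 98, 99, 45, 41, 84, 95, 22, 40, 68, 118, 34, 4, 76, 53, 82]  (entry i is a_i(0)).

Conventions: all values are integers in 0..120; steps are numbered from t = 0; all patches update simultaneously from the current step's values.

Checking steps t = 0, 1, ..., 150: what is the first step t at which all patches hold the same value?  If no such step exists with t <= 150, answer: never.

Simulating step by step:
t=0: [53, 104, 110, 45, 53, 98, 99, 45, 41, 84, 95, 22, 40, 68, 118, 34, 4, 76, 53, 82]  (not all equal)
t=1: [91, 96, 90, 75, 113, 110, 100, 112, 111, 109, 109, 97, 107, 85, 100, 109, 80, 99, 108, 90]  (not all equal)
t=2: [112, 113, 113, 113, 111, 113, 112, 113, 114, 111, 111, 116, 113, 112, 114, 114, 113, 113, 112, 112]  (not all equal)
t=3: [111, 111, 111, 111, 112, 111, 111, 111, 111, 112, 112, 111, 111, 111, 111, 111, 111, 111, 111, 111]  (not all equal)
t=4: [112, 112, 112, 112, 112, 112, 112, 112, 112, 112, 112, 112, 112, 112, 112, 112, 112, 112, 112, 112]  (all equal)

Answer: 4
Key observation: Synchronization is absorbing here: once all patches are equal they stay equal, and step 4 is the first all-equal step.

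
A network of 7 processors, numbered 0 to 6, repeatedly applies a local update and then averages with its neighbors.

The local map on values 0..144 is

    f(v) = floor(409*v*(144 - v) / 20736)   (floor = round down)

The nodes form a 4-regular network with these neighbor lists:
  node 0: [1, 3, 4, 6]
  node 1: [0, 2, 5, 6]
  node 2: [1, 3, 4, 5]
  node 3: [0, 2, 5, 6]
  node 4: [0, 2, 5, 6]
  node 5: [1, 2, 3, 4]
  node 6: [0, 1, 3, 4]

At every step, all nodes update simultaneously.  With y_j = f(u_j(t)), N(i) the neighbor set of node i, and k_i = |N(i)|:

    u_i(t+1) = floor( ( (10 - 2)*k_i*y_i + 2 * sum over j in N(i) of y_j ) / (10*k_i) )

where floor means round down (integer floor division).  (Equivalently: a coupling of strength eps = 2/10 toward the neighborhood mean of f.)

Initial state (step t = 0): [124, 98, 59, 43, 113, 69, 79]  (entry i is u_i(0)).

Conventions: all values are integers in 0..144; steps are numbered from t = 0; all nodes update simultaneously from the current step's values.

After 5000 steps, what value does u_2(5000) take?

Answer: u_2(5000) = 94
Key observation: The state at step 7, [92, 92, 92, 92, 92, 92, 92], reappears at step 9: the system is in a cycle of period 2 from step 7 on.  Therefore the state at step 5000 equals the state at step 7 + ((5000 - 7) mod 2) = 8, which is [94, 94, 94, 94, 94, 94, 94].

Derivation:
t=0: [124, 98, 59, 43, 113, 69, 79]
t=1: [55, 87, 95, 85, 72, 98, 95]
t=2: [96, 95, 92, 96, 99, 89, 92]
t=3: [90, 91, 93, 90, 88, 94, 93]
t=4: [95, 94, 93, 94, 96, 92, 93]
t=5: [91, 92, 92, 92, 90, 93, 92]
t=6: [94, 94, 94, 94, 94, 93, 94]
t=7: [92, 92, 92, 92, 92, 92, 92]
t=8: [94, 94, 94, 94, 94, 94, 94]
t=9: [92, 92, 92, 92, 92, 92, 92]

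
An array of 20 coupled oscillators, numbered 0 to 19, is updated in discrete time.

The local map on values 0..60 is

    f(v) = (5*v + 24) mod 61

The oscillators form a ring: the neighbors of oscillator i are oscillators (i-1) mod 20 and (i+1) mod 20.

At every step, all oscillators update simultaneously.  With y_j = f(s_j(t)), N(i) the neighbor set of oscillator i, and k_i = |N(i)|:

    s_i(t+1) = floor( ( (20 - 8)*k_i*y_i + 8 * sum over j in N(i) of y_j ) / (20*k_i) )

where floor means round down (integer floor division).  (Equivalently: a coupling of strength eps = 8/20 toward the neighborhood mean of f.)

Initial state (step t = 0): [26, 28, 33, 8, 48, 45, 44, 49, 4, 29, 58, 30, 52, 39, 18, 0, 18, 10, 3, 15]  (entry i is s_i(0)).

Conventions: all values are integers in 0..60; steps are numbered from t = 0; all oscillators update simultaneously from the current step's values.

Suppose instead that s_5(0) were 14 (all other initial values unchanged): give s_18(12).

Simulating step by step:
t=0: [26, 28, 33, 8, 48, 14, 44, 49, 4, 29, 58, 30, 52, 39, 18, 0, 18, 10, 3, 15]
t=1: [35, 32, 12, 7, 19, 23, 11, 23, 40, 38, 25, 41, 41, 40, 43, 35, 39, 26, 33, 37]
t=2: [15, 8, 25, 51, 50, 25, 17, 22, 34, 32, 31, 42, 45, 45, 45, 28, 31, 27, 15, 20]
t=3: [23, 14, 23, 32, 30, 31, 36, 19, 9, 14, 44, 43, 14, 5, 12, 37, 50, 41, 30, 16]
t=4: [25, 26, 17, 14, 42, 48, 35, 40, 23, 21, 17, 40, 40, 40, 28, 26, 32, 44, 49, 39]
t=5: [29, 34, 41, 39, 41, 25, 21, 31, 19, 17, 38, 42, 41, 41, 39, 27, 7, 5, 22, 32]
t=6: [30, 25, 37, 40, 40, 26, 21, 47, 55, 46, 38, 46, 47, 44, 38, 41, 52, 43, 17, 12]
t=7: [41, 31, 29, 38, 39, 28, 13, 21, 38, 23, 22, 15, 11, 9, 27, 41, 44, 51, 44, 33]
t=8: [40, 52, 45, 35, 36, 38, 26, 16, 23, 18, 18, 28, 20, 15, 33, 35, 16, 21, 8, 12]
t=9: [37, 33, 14, 14, 22, 29, 34, 35, 29, 45, 50, 36, 17, 24, 14, 19, 30, 13, 7, 22]
t=10: [19, 15, 27, 28, 23, 32, 19, 21, 32, 18, 23, 28, 37, 29, 35, 51, 48, 39, 43, 24]
t=11: [46, 41, 38, 36, 18, 15, 36, 16, 12, 35, 29, 33, 33, 36, 26, 28, 26, 36, 45, 36]
t=12: [19, 35, 32, 29, 43, 37, 28, 34, 25, 23, 32, 14, 9, 20, 31, 38, 31, 20, 11, 15]

Answer: s_18(12) = 11
Key observation: This trace re-runs the system from the modified initial state.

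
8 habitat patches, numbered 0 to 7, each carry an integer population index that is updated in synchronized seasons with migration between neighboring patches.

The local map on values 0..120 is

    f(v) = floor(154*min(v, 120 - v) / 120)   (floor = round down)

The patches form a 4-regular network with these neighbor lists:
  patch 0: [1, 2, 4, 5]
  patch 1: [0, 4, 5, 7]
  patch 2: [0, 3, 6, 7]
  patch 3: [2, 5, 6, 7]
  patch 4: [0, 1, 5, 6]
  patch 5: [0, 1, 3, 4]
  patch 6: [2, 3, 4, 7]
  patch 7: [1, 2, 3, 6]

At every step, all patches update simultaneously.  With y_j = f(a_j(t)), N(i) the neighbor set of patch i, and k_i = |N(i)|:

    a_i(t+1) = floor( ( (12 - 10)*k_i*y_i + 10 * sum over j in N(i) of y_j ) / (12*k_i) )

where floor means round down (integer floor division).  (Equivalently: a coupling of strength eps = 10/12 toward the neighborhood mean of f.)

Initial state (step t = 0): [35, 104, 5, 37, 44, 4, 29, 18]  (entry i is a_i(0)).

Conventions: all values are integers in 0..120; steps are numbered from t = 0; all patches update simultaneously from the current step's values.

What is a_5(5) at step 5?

Simulating step by step:
t=0: [35, 104, 5, 37, 44, 4, 29, 18]
t=1: [25, 30, 32, 22, 31, 35, 33, 26]
t=2: [39, 37, 34, 38, 39, 35, 36, 36]
t=3: [46, 47, 46, 45, 47, 47, 46, 46]
t=4: [59, 59, 58, 58, 59, 59, 58, 58]
t=5: [74, 74, 74, 74, 74, 74, 74, 74]

Answer: a_5(5) = 74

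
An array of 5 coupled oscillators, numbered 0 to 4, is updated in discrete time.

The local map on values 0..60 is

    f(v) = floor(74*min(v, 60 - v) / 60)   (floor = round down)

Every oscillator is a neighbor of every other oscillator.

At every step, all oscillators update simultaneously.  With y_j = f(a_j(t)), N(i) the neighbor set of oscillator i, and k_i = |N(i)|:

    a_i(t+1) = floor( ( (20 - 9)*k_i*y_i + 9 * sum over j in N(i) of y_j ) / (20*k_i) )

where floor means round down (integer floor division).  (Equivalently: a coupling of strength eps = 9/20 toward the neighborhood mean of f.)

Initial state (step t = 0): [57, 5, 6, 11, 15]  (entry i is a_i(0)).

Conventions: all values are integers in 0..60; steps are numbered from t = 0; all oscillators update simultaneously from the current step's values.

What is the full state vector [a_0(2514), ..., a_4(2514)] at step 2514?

Answer: [34, 34, 34, 34, 34]
Key observation: The state at step 14, [34, 34, 34, 34, 34], reappears at step 16: the system is in a cycle of period 2 from step 14 on.  Therefore the state at step 2514 equals the state at step 14 + ((2514 - 14) mod 2) = 14, which is [34, 34, 34, 34, 34].

Derivation:
t=0: [57, 5, 6, 11, 15]
t=1: [6, 7, 8, 10, 13]
t=2: [8, 9, 9, 11, 12]
t=3: [10, 11, 11, 12, 12]
t=4: [12, 13, 13, 13, 13]
t=5: [14, 15, 15, 15, 15]
t=6: [17, 17, 17, 17, 17]
t=7: [20, 20, 20, 20, 20]
t=8: [24, 24, 24, 24, 24]
t=9: [29, 29, 29, 29, 29]
t=10: [35, 35, 35, 35, 35]
t=11: [30, 30, 30, 30, 30]
t=12: [37, 37, 37, 37, 37]
t=13: [28, 28, 28, 28, 28]
t=14: [34, 34, 34, 34, 34]
t=15: [32, 32, 32, 32, 32]
t=16: [34, 34, 34, 34, 34]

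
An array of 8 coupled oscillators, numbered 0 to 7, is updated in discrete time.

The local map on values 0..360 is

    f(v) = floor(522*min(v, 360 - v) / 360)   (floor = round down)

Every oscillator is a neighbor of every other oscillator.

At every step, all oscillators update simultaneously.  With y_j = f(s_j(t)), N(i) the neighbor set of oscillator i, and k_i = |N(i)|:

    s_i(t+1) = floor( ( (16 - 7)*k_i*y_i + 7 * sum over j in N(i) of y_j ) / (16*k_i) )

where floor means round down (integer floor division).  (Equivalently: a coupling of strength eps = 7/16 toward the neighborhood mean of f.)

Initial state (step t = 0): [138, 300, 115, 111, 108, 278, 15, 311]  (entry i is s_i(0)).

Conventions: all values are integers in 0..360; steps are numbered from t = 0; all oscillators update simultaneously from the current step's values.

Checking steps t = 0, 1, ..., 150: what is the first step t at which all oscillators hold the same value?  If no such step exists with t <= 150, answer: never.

Answer: 11
Key observation: Synchronization is absorbing here: once all oscillators are equal they stay equal, and step 11 is the first all-equal step.

Derivation:
t=0: [138, 300, 115, 111, 108, 278, 15, 311]  (not all equal)
t=1: [161, 104, 144, 141, 139, 120, 71, 96]  (not all equal)
t=2: [204, 163, 192, 190, 188, 175, 139, 157]  (not all equal)
t=3: [230, 235, 239, 240, 242, 244, 218, 231]  (not all equal)
t=4: [184, 181, 178, 177, 176, 174, 193, 184]  (not all equal)
t=5: [254, 256, 256, 255, 254, 253, 248, 254]  (not all equal)
t=6: [153, 151, 151, 152, 153, 154, 157, 153]  (not all equal)
t=7: [221, 219, 219, 220, 221, 222, 224, 221]  (not all equal)
t=8: [201, 202, 202, 202, 201, 200, 199, 201]  (not all equal)
t=9: [230, 229, 229, 229, 230, 231, 231, 230]  (not all equal)
t=10: [188, 188, 188, 188, 188, 187, 187, 188]  (not all equal)
t=11: [249, 249, 249, 249, 249, 249, 249, 249]  (all equal)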